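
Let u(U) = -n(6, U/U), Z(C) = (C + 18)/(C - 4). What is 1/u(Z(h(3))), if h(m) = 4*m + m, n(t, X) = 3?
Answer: -1/3 ≈ -0.33333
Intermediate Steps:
h(m) = 5*m
Z(C) = (18 + C)/(-4 + C)
u(U) = -3 (u(U) = -1*3 = -3)
1/u(Z(h(3))) = 1/(-3) = -1/3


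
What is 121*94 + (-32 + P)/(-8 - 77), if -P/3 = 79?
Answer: 967059/85 ≈ 11377.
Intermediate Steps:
P = -237 (P = -3*79 = -237)
121*94 + (-32 + P)/(-8 - 77) = 121*94 + (-32 - 237)/(-8 - 77) = 11374 - 269/(-85) = 11374 - 269*(-1/85) = 11374 + 269/85 = 967059/85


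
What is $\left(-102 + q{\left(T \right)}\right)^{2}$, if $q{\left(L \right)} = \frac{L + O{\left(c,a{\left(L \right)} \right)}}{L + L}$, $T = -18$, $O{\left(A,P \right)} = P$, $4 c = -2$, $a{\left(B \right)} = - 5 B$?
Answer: $10816$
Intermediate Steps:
$c = - \frac{1}{2}$ ($c = \frac{1}{4} \left(-2\right) = - \frac{1}{2} \approx -0.5$)
$q{\left(L \right)} = -2$ ($q{\left(L \right)} = \frac{L - 5 L}{L + L} = \frac{\left(-4\right) L}{2 L} = - 4 L \frac{1}{2 L} = -2$)
$\left(-102 + q{\left(T \right)}\right)^{2} = \left(-102 - 2\right)^{2} = \left(-104\right)^{2} = 10816$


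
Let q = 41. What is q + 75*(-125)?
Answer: -9334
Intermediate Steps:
q + 75*(-125) = 41 + 75*(-125) = 41 - 9375 = -9334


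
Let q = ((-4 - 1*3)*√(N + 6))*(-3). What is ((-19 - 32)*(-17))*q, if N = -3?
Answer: 18207*√3 ≈ 31535.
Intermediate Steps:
q = 21*√3 (q = ((-4 - 1*3)*√(-3 + 6))*(-3) = ((-4 - 3)*√3)*(-3) = -7*√3*(-3) = 21*√3 ≈ 36.373)
((-19 - 32)*(-17))*q = ((-19 - 32)*(-17))*(21*√3) = (-51*(-17))*(21*√3) = 867*(21*√3) = 18207*√3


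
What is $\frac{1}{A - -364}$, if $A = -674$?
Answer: $- \frac{1}{310} \approx -0.0032258$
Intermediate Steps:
$\frac{1}{A - -364} = \frac{1}{-674 - -364} = \frac{1}{-674 + 364} = \frac{1}{-310} = - \frac{1}{310}$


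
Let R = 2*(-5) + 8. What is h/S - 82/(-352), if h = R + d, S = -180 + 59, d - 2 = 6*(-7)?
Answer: 1123/1936 ≈ 0.58006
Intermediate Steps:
R = -2 (R = -10 + 8 = -2)
d = -40 (d = 2 + 6*(-7) = 2 - 42 = -40)
S = -121
h = -42 (h = -2 - 40 = -42)
h/S - 82/(-352) = -42/(-121) - 82/(-352) = -42*(-1/121) - 82*(-1/352) = 42/121 + 41/176 = 1123/1936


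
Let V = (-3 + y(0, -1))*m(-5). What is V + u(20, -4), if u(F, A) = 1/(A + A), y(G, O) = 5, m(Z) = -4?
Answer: -65/8 ≈ -8.1250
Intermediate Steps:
u(F, A) = 1/(2*A)
V = -8 (V = (-3 + 5)*(-4) = 2*(-4) = -8)
V + u(20, -4) = -8 + (1/2)/(-4) = -8 + (1/2)*(-1/4) = -8 - 1/8 = -65/8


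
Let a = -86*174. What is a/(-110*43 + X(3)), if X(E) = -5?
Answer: 14964/4735 ≈ 3.1603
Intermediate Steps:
a = -14964
a/(-110*43 + X(3)) = -14964/(-110*43 - 5) = -14964/(-4730 - 5) = -14964/(-4735) = -14964*(-1/4735) = 14964/4735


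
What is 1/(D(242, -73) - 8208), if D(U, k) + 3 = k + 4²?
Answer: -1/8268 ≈ -0.00012095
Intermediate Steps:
D(U, k) = 13 + k (D(U, k) = -3 + (k + 4²) = -3 + (k + 16) = -3 + (16 + k) = 13 + k)
1/(D(242, -73) - 8208) = 1/((13 - 73) - 8208) = 1/(-60 - 8208) = 1/(-8268) = -1/8268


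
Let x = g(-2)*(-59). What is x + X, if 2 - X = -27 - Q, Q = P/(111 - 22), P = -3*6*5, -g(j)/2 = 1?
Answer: 12993/89 ≈ 145.99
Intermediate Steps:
g(j) = -2 (g(j) = -2*1 = -2)
P = -90 (P = -18*5 = -90)
x = 118 (x = -2*(-59) = 118)
Q = -90/89 (Q = -90/(111 - 22) = -90/89 ≈ -1.0112)
X = 2491/89 (X = 2 - (-27 - 1*(-90/89)) = 2 - (-27 + 90/89) = 2 - 1*(-2313/89) = 2 + 2313/89 = 2491/89 ≈ 27.989)
x + X = 118 + 2491/89 = 12993/89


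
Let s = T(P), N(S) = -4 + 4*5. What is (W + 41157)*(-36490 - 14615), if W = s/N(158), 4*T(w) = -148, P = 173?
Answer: -33651364875/16 ≈ -2.1032e+9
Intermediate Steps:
N(S) = 16 (N(S) = -4 + 20 = 16)
T(w) = -37 (T(w) = (1/4)*(-148) = -37)
s = -37
W = -37/16 ≈ -2.3125
(W + 41157)*(-36490 - 14615) = (-37/16 + 41157)*(-36490 - 14615) = (658475/16)*(-51105) = -33651364875/16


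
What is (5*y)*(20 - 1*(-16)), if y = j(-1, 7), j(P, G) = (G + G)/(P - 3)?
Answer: -630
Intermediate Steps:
j(P, G) = 2*G/(-3 + P) (j(P, G) = (2*G)/(-3 + P) = 2*G/(-3 + P))
y = -7/2 (y = 2*7/(-3 - 1) = 2*7/(-4) = 2*7*(-¼) = -7/2 ≈ -3.5000)
(5*y)*(20 - 1*(-16)) = (5*(-7/2))*(20 - 1*(-16)) = -35*(20 + 16)/2 = -35/2*36 = -630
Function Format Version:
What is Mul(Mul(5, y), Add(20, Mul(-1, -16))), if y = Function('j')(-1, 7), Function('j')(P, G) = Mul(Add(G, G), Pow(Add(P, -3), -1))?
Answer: -630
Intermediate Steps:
Function('j')(P, G) = Mul(2, G, Pow(Add(-3, P), -1)) (Function('j')(P, G) = Mul(Mul(2, G), Pow(Add(-3, P), -1)) = Mul(2, G, Pow(Add(-3, P), -1)))
y = Rational(-7, 2) (y = Mul(2, 7, Pow(Add(-3, -1), -1)) = Mul(2, 7, Pow(-4, -1)) = Mul(2, 7, Rational(-1, 4)) = Rational(-7, 2) ≈ -3.5000)
Mul(Mul(5, y), Add(20, Mul(-1, -16))) = Mul(Mul(5, Rational(-7, 2)), Add(20, Mul(-1, -16))) = Mul(Rational(-35, 2), Add(20, 16)) = Mul(Rational(-35, 2), 36) = -630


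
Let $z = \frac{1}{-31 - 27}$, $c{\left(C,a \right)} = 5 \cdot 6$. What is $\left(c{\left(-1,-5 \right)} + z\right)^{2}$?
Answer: $\frac{3024121}{3364} \approx 898.97$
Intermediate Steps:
$c{\left(C,a \right)} = 30$
$z = - \frac{1}{58}$ ($z = \frac{1}{-58} = - \frac{1}{58} \approx -0.017241$)
$\left(c{\left(-1,-5 \right)} + z\right)^{2} = \left(30 - \frac{1}{58}\right)^{2} = \left(\frac{1739}{58}\right)^{2} = \frac{3024121}{3364}$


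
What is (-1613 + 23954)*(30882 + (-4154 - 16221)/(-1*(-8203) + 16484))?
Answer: 5677321423873/8229 ≈ 6.8992e+8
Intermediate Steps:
(-1613 + 23954)*(30882 + (-4154 - 16221)/(-1*(-8203) + 16484)) = 22341*(30882 - 20375/(8203 + 16484)) = 22341*(30882 - 20375/24687) = 22341*(762363559/24687) = 5677321423873/8229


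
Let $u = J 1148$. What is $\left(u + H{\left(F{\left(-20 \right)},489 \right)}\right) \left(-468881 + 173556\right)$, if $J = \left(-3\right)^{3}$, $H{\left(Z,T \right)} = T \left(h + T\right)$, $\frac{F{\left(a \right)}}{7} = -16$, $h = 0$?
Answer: $-61464515625$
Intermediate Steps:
$F{\left(a \right)} = -112$ ($F{\left(a \right)} = 7 \left(-16\right) = -112$)
$H{\left(Z,T \right)} = T^{2}$ ($H{\left(Z,T \right)} = T \left(0 + T\right) = T T = T^{2}$)
$J = -27$
$u = -30996$ ($u = \left(-27\right) 1148 = -30996$)
$\left(u + H{\left(F{\left(-20 \right)},489 \right)}\right) \left(-468881 + 173556\right) = \left(-30996 + 489^{2}\right) \left(-468881 + 173556\right) = \left(-30996 + 239121\right) \left(-295325\right) = 208125 \left(-295325\right) = -61464515625$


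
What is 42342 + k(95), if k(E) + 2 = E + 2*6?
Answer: 42447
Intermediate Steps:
k(E) = 10 + E (k(E) = -2 + (E + 2*6) = -2 + (E + 12) = -2 + (12 + E) = 10 + E)
42342 + k(95) = 42342 + (10 + 95) = 42342 + 105 = 42447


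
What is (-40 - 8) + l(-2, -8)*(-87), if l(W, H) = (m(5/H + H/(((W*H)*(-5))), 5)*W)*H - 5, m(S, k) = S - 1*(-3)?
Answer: -15291/5 ≈ -3058.2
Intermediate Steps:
m(S, k) = 3 + S (m(S, k) = S + 3 = 3 + S)
l(W, H) = -5 + H*W*(3 + 5/H - 1/(5*W)) (l(W, H) = ((3 + (5/H + H/(((W*H)*(-5)))))*W)*H - 5 = ((3 + (5/H + H/(((H*W)*(-5)))))*W)*H - 5 = ((3 + (5/H + H/((-5*H*W))))*W)*H - 5 = ((3 + (5/H + H*(-1/(5*H*W))))*W)*H - 5 = ((3 + (5/H - 1/(5*W)))*W)*H - 5 = ((3 + 5/H - 1/(5*W))*W)*H - 5 = (W*(3 + 5/H - 1/(5*W)))*H - 5 = H*W*(3 + 5/H - 1/(5*W)) - 5 = -5 + H*W*(3 + 5/H - 1/(5*W)))
(-40 - 8) + l(-2, -8)*(-87) = (-40 - 8) + (-5 + 5*(-2) - 1/5*(-8) + 3*(-8)*(-2))*(-87) = -48 + (-5 - 10 + 8/5 + 48)*(-87) = -48 + (173/5)*(-87) = -48 - 15051/5 = -15291/5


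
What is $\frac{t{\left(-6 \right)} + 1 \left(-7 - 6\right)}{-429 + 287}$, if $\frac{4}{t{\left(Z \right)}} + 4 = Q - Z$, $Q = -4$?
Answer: $\frac{15}{142} \approx 0.10563$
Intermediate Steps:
$t{\left(Z \right)} = \frac{4}{-8 - Z}$ ($t{\left(Z \right)} = \frac{4}{-4 - \left(4 + Z\right)} = \frac{4}{-8 - Z}$)
$\frac{t{\left(-6 \right)} + 1 \left(-7 - 6\right)}{-429 + 287} = \frac{- \frac{4}{8 - 6} + 1 \left(-7 - 6\right)}{-429 + 287} = \frac{- \frac{4}{2} + 1 \left(-13\right)}{-142} = \left(\left(-4\right) \frac{1}{2} - 13\right) \left(- \frac{1}{142}\right) = \left(-2 - 13\right) \left(- \frac{1}{142}\right) = \left(-15\right) \left(- \frac{1}{142}\right) = \frac{15}{142}$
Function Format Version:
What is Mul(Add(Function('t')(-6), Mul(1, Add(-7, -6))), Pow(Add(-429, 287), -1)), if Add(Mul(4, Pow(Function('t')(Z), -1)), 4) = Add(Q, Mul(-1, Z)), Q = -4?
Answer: Rational(15, 142) ≈ 0.10563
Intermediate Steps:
Function('t')(Z) = Mul(4, Pow(Add(-8, Mul(-1, Z)), -1)) (Function('t')(Z) = Mul(4, Pow(Add(-4, Add(-4, Mul(-1, Z))), -1)) = Mul(4, Pow(Add(-8, Mul(-1, Z)), -1)))
Mul(Add(Function('t')(-6), Mul(1, Add(-7, -6))), Pow(Add(-429, 287), -1)) = Mul(Add(Mul(-4, Pow(Add(8, -6), -1)), Mul(1, Add(-7, -6))), Pow(Add(-429, 287), -1)) = Mul(Add(Mul(-4, Pow(2, -1)), Mul(1, -13)), Pow(-142, -1)) = Mul(Add(Mul(-4, Rational(1, 2)), -13), Rational(-1, 142)) = Mul(Add(-2, -13), Rational(-1, 142)) = Mul(-15, Rational(-1, 142)) = Rational(15, 142)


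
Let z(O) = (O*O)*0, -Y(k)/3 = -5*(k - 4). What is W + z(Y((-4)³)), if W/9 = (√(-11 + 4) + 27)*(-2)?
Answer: -486 - 18*I*√7 ≈ -486.0 - 47.624*I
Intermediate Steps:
Y(k) = -60 + 15*k (Y(k) = -(-15)*(k - 4) = -(-15)*(-4 + k) = -3*(20 - 5*k) = -60 + 15*k)
W = -486 - 18*I*√7 (W = 9*((√(-11 + 4) + 27)*(-2)) = 9*((√(-7) + 27)*(-2)) = 9*((I*√7 + 27)*(-2)) = 9*((27 + I*√7)*(-2)) = 9*(-54 - 2*I*√7) = -486 - 18*I*√7 ≈ -486.0 - 47.624*I)
z(O) = 0 (z(O) = O²*0 = 0)
W + z(Y((-4)³)) = (-486 - 18*I*√7) + 0 = -486 - 18*I*√7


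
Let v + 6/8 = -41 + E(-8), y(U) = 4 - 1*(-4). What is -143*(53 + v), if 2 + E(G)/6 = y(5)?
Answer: -27027/4 ≈ -6756.8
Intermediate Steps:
y(U) = 8 (y(U) = 4 + 4 = 8)
E(G) = 36 (E(G) = -12 + 6*8 = -12 + 48 = 36)
v = -23/4 (v = -¾ + (-41 + 36) = -¾ - 5 = -23/4 ≈ -5.7500)
-143*(53 + v) = -143*(53 - 23/4) = -143*189/4 = -27027/4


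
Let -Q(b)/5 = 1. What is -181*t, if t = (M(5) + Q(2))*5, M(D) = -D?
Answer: 9050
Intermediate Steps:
Q(b) = -5 (Q(b) = -5*1 = -5)
t = -50 (t = (-1*5 - 5)*5 = (-5 - 5)*5 = -10*5 = -50)
-181*t = -181*(-50) = 9050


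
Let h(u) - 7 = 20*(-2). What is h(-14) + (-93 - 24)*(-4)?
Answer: 435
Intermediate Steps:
h(u) = -33 (h(u) = 7 + 20*(-2) = 7 - 40 = -33)
h(-14) + (-93 - 24)*(-4) = -33 + (-93 - 24)*(-4) = -33 - 117*(-4) = -33 + 468 = 435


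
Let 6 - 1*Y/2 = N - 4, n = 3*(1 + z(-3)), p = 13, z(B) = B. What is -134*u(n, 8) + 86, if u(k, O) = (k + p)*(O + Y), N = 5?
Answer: -16798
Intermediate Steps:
n = -6 (n = 3*(1 - 3) = 3*(-2) = -6)
Y = 10 (Y = 12 - 2*(5 - 4) = 12 - 2*1 = 12 - 2 = 10)
u(k, O) = (10 + O)*(13 + k) (u(k, O) = (k + 13)*(O + 10) = (13 + k)*(10 + O) = (10 + O)*(13 + k))
-134*u(n, 8) + 86 = -134*(130 + 10*(-6) + 13*8 + 8*(-6)) + 86 = -134*(130 - 60 + 104 - 48) + 86 = -134*126 + 86 = -16884 + 86 = -16798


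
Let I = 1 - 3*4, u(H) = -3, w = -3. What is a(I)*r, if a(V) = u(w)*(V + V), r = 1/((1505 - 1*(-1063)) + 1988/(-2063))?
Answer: 6189/240718 ≈ 0.025711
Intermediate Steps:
I = -11 (I = 1 - 12 = -11)
r = 2063/5295796 (r = 1/((1505 + 1063) + 1988*(-1/2063)) = 1/(2568 - 1988/2063) = 1/(5295796/2063) = 2063/5295796 ≈ 0.00038955)
a(V) = -6*V (a(V) = -3*(V + V) = -6*V)
a(I)*r = -6*(-11)*(2063/5295796) = 66*(2063/5295796) = 6189/240718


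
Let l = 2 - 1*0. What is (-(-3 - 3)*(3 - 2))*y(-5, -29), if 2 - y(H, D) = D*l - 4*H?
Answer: 240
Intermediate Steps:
l = 2 (l = 2 + 0 = 2)
y(H, D) = 2 - 2*D + 4*H (y(H, D) = 2 - (D*2 - 4*H) = 2 - (2*D - 4*H) = 2 - (-4*H + 2*D) = 2 + (-2*D + 4*H) = 2 - 2*D + 4*H)
(-(-3 - 3)*(3 - 2))*y(-5, -29) = (-(-3 - 3)*(3 - 2))*(2 - 2*(-29) + 4*(-5)) = (-(-6))*(2 + 58 - 20) = -1*(-6)*40 = 6*40 = 240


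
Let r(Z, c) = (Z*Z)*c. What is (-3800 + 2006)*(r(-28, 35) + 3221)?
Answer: -55005834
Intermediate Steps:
r(Z, c) = c*Z² (r(Z, c) = Z²*c = c*Z²)
(-3800 + 2006)*(r(-28, 35) + 3221) = (-3800 + 2006)*(35*(-28)² + 3221) = -1794*(35*784 + 3221) = -1794*(27440 + 3221) = -1794*30661 = -55005834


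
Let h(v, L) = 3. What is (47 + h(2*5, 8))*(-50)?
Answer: -2500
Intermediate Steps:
(47 + h(2*5, 8))*(-50) = (47 + 3)*(-50) = 50*(-50) = -2500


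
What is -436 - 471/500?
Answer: -218471/500 ≈ -436.94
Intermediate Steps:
-436 - 471/500 = -218471/500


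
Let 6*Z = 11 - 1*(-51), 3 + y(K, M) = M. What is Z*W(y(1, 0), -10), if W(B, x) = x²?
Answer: 3100/3 ≈ 1033.3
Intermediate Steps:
y(K, M) = -3 + M
Z = 31/3 (Z = (11 - 1*(-51))/6 = (11 + 51)/6 = (⅙)*62 = 31/3 ≈ 10.333)
Z*W(y(1, 0), -10) = (31/3)*(-10)² = (31/3)*100 = 3100/3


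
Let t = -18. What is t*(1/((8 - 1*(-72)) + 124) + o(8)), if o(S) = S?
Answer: -4899/34 ≈ -144.09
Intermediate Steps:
t*(1/((8 - 1*(-72)) + 124) + o(8)) = -18*(1/((8 - 1*(-72)) + 124) + 8) = -18*(1/((8 + 72) + 124) + 8) = -18*(1/(80 + 124) + 8) = -18*(1/204 + 8) = -18*1633/204 = -4899/34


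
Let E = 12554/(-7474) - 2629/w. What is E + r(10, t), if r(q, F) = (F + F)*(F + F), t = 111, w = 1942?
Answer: 357644491629/7257254 ≈ 49281.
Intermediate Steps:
E = -22014507/7257254 (E = 12554/(-7474) - 2629/1942 = 12554*(-1/7474) - 2629*1/1942 = -6277/3737 - 2629/1942 = -22014507/7257254 ≈ -3.0334)
r(q, F) = 4*F² (r(q, F) = (2*F)*(2*F) = 4*F²)
E + r(10, t) = -22014507/7257254 + 4*111² = -22014507/7257254 + 4*12321 = -22014507/7257254 + 49284 = 357644491629/7257254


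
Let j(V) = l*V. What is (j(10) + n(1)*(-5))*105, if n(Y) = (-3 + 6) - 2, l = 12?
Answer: 12075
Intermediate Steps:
j(V) = 12*V
n(Y) = 1 (n(Y) = 3 - 2 = 1)
(j(10) + n(1)*(-5))*105 = (12*10 + 1*(-5))*105 = (120 - 5)*105 = 115*105 = 12075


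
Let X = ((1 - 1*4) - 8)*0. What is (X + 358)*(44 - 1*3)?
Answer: 14678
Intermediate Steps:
X = 0 (X = ((1 - 4) - 8)*0 = (-3 - 8)*0 = -11*0 = 0)
(X + 358)*(44 - 1*3) = (0 + 358)*(44 - 1*3) = 358*(44 - 3) = 358*41 = 14678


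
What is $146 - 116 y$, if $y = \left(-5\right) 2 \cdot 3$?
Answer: $3626$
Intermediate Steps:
$y = -30$ ($y = \left(-10\right) 3 = -30$)
$146 - 116 y = 146 - -3480 = 146 + 3480 = 3626$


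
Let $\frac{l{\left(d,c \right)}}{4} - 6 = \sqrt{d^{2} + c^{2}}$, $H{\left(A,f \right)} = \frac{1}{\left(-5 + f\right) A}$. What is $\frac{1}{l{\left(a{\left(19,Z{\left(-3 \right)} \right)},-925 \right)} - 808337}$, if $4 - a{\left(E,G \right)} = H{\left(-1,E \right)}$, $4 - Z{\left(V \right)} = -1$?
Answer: $- \frac{39607337}{32014454569485} - \frac{14 \sqrt{167705749}}{32014454569485} \approx -1.2428 \cdot 10^{-6}$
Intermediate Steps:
$Z{\left(V \right)} = 5$ ($Z{\left(V \right)} = 4 - -1 = 4 + 1 = 5$)
$H{\left(A,f \right)} = \frac{1}{A \left(-5 + f\right)}$
$a{\left(E,G \right)} = 4 + \frac{1}{-5 + E}$ ($a{\left(E,G \right)} = 4 - \frac{1}{\left(-1\right) \left(-5 + E\right)} = 4 - - \frac{1}{-5 + E} = 4 + \frac{1}{-5 + E}$)
$l{\left(d,c \right)} = 24 + 4 \sqrt{c^{2} + d^{2}}$ ($l{\left(d,c \right)} = 24 + 4 \sqrt{d^{2} + c^{2}} = 24 + 4 \sqrt{c^{2} + d^{2}}$)
$\frac{1}{l{\left(a{\left(19,Z{\left(-3 \right)} \right)},-925 \right)} - 808337} = \frac{1}{\left(24 + 4 \sqrt{\left(-925\right)^{2} + \left(\frac{-19 + 4 \cdot 19}{-5 + 19}\right)^{2}}\right) - 808337} = \frac{1}{\left(24 + 4 \sqrt{855625 + \left(\frac{-19 + 76}{14}\right)^{2}}\right) - 808337} = \frac{1}{\left(24 + 4 \sqrt{855625 + \left(\frac{1}{14} \cdot 57\right)^{2}}\right) - 808337} = \frac{1}{\left(24 + 4 \sqrt{855625 + \left(\frac{57}{14}\right)^{2}}\right) - 808337} = \frac{1}{\left(24 + 4 \sqrt{855625 + \frac{3249}{196}}\right) - 808337} = \frac{1}{\left(24 + 4 \sqrt{\frac{167705749}{196}}\right) - 808337} = \frac{1}{\left(24 + 4 \frac{\sqrt{167705749}}{14}\right) - 808337} = \frac{1}{\left(24 + \frac{2 \sqrt{167705749}}{7}\right) - 808337} = \frac{1}{-808313 + \frac{2 \sqrt{167705749}}{7}}$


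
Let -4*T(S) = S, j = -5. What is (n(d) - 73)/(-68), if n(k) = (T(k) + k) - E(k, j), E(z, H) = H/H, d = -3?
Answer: 305/272 ≈ 1.1213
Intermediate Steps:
T(S) = -S/4
E(z, H) = 1
n(k) = -1 + 3*k/4 (n(k) = (-k/4 + k) - 1*1 = 3*k/4 - 1 = -1 + 3*k/4)
(n(d) - 73)/(-68) = ((-1 + (¾)*(-3)) - 73)/(-68) = -((-1 - 9/4) - 73)/68 = -(-13/4 - 73)/68 = -1/68*(-305/4) = 305/272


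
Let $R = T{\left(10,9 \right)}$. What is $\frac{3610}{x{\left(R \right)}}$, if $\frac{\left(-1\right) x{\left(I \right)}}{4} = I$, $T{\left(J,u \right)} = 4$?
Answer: $- \frac{1805}{8} \approx -225.63$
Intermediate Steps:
$R = 4$
$x{\left(I \right)} = - 4 I$
$\frac{3610}{x{\left(R \right)}} = \frac{3610}{\left(-4\right) 4} = \frac{3610}{-16} = 3610 \left(- \frac{1}{16}\right) = - \frac{1805}{8}$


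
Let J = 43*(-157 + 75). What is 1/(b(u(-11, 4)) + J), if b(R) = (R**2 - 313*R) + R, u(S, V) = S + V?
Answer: -1/1293 ≈ -0.00077340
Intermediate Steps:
J = -3526 (J = 43*(-82) = -3526)
b(R) = R**2 - 312*R
1/(b(u(-11, 4)) + J) = 1/((-11 + 4)*(-312 + (-11 + 4)) - 3526) = 1/(-7*(-312 - 7) - 3526) = 1/(-7*(-319) - 3526) = 1/(2233 - 3526) = 1/(-1293) = -1/1293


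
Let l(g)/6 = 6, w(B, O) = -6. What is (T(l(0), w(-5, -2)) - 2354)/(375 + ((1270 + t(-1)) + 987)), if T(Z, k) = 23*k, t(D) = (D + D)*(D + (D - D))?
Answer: -1246/1317 ≈ -0.94609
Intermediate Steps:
l(g) = 36 (l(g) = 6*6 = 36)
t(D) = 2*D**2 (t(D) = (2*D)*(D + 0) = (2*D)*D = 2*D**2)
(T(l(0), w(-5, -2)) - 2354)/(375 + ((1270 + t(-1)) + 987)) = (23*(-6) - 2354)/(375 + ((1270 + 2*(-1)**2) + 987)) = (-138 - 2354)/(375 + ((1270 + 2*1) + 987)) = -2492/(375 + ((1270 + 2) + 987)) = -2492/(375 + (1272 + 987)) = -2492/(375 + 2259) = -2492/2634 = -2492*1/2634 = -1246/1317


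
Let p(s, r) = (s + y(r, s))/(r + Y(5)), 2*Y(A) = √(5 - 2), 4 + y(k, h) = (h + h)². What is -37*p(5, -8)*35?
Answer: 4185440/253 + 261590*√3/253 ≈ 18334.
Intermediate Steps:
y(k, h) = -4 + 4*h² (y(k, h) = -4 + (h + h)² = -4 + (2*h)² = -4 + 4*h²)
Y(A) = √3/2 (Y(A) = √(5 - 2)/2 = √3/2)
p(s, r) = (-4 + s + 4*s²)/(r + √3/2) (p(s, r) = (s + (-4 + 4*s²))/(r + √3/2) = (-4 + s + 4*s²)/(r + √3/2))
-37*p(5, -8)*35 = -74*(-4 + 5 + 4*5²)/(√3 + 2*(-8))*35 = -74*(-4 + 5 + 4*25)/(√3 - 16)*35 = -74*(-4 + 5 + 100)/(-16 + √3)*35 = -74*101/(-16 + √3)*35 = -7474/(-16 + √3)*35 = -261590/(-16 + √3)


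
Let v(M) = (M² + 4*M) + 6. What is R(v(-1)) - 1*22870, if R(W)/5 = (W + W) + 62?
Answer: -22530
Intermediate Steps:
v(M) = 6 + M² + 4*M
R(W) = 310 + 10*W (R(W) = 5*((W + W) + 62) = 5*(2*W + 62) = 5*(62 + 2*W) = 310 + 10*W)
R(v(-1)) - 1*22870 = (310 + 10*(6 + (-1)² + 4*(-1))) - 1*22870 = (310 + 10*(6 + 1 - 4)) - 22870 = (310 + 10*3) - 22870 = (310 + 30) - 22870 = 340 - 22870 = -22530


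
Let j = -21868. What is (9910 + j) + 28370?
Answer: 16412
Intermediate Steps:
(9910 + j) + 28370 = (9910 - 21868) + 28370 = -11958 + 28370 = 16412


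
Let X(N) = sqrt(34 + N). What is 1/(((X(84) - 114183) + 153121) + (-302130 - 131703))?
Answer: -394895/155942060907 - sqrt(118)/155942060907 ≈ -2.5324e-6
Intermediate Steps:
1/(((X(84) - 114183) + 153121) + (-302130 - 131703)) = 1/(((sqrt(34 + 84) - 114183) + 153121) + (-302130 - 131703)) = 1/(((sqrt(118) - 114183) + 153121) - 433833) = 1/(((-114183 + sqrt(118)) + 153121) - 433833) = 1/((38938 + sqrt(118)) - 433833) = 1/(-394895 + sqrt(118))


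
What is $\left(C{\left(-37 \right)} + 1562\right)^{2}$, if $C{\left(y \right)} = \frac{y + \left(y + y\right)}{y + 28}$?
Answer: $\frac{22306729}{9} \approx 2.4785 \cdot 10^{6}$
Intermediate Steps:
$C{\left(y \right)} = \frac{3 y}{28 + y}$ ($C{\left(y \right)} = \frac{y + 2 y}{28 + y} = \frac{3 y}{28 + y}$)
$\left(C{\left(-37 \right)} + 1562\right)^{2} = \left(3 \left(-37\right) \frac{1}{28 - 37} + 1562\right)^{2} = \left(3 \left(-37\right) \frac{1}{-9} + 1562\right)^{2} = \left(3 \left(-37\right) \left(- \frac{1}{9}\right) + 1562\right)^{2} = \left(\frac{37}{3} + 1562\right)^{2} = \left(\frac{4723}{3}\right)^{2} = \frac{22306729}{9}$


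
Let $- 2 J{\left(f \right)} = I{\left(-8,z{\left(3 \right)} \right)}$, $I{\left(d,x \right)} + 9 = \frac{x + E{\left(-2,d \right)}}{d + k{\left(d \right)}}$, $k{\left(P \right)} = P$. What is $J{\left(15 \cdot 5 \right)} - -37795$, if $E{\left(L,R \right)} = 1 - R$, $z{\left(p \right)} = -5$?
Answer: $\frac{302397}{8} \approx 37800.0$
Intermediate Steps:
$I{\left(d,x \right)} = -9 + \frac{1 + x - d}{2 d}$ ($I{\left(d,x \right)} = -9 + \frac{x - \left(-1 + d\right)}{d + d} = -9 + \frac{1 + x - d}{2 d}$)
$J{\left(f \right)} = \frac{37}{8}$ ($J{\left(f \right)} = - \frac{\frac{1}{2} \frac{1}{-8} \left(1 - 5 - -152\right)}{2} = - \frac{\frac{1}{2} \left(- \frac{1}{8}\right) \left(1 - 5 + 152\right)}{2} = - \frac{\frac{1}{2} \left(- \frac{1}{8}\right) 148}{2} = \left(- \frac{1}{2}\right) \left(- \frac{37}{4}\right) = \frac{37}{8}$)
$J{\left(15 \cdot 5 \right)} - -37795 = \frac{37}{8} - -37795 = \frac{37}{8} + 37795 = \frac{302397}{8}$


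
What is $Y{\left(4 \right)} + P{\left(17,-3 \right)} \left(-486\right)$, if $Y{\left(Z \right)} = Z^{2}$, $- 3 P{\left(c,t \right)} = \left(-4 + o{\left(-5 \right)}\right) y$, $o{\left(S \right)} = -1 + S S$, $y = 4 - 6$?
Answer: $-6464$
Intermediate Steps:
$y = -2$ ($y = 4 - 6 = -2$)
$o{\left(S \right)} = -1 + S^{2}$
$P{\left(c,t \right)} = \frac{40}{3}$ ($P{\left(c,t \right)} = - \frac{\left(-4 - \left(1 - \left(-5\right)^{2}\right)\right) \left(-2\right)}{3} = - \frac{\left(-4 + \left(-1 + 25\right)\right) \left(-2\right)}{3} = - \frac{\left(-4 + 24\right) \left(-2\right)}{3} = - \frac{20 \left(-2\right)}{3} = \left(- \frac{1}{3}\right) \left(-40\right) = \frac{40}{3}$)
$Y{\left(4 \right)} + P{\left(17,-3 \right)} \left(-486\right) = 4^{2} + \frac{40}{3} \left(-486\right) = 16 - 6480 = -6464$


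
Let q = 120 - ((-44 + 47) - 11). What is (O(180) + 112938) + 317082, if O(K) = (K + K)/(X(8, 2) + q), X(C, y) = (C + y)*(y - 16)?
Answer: 429990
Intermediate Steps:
q = 128 (q = 120 - (3 - 11) = 120 - 1*(-8) = 120 + 8 = 128)
X(C, y) = (-16 + y)*(C + y) (X(C, y) = (C + y)*(-16 + y) = (-16 + y)*(C + y))
O(K) = -K/6 (O(K) = (K + K)/((2**2 - 16*8 - 16*2 + 8*2) + 128) = (2*K)/((4 - 128 - 32 + 16) + 128) = (2*K)/(-140 + 128) = (2*K)/(-12) = (2*K)*(-1/12) = -K/6)
(O(180) + 112938) + 317082 = (-1/6*180 + 112938) + 317082 = (-30 + 112938) + 317082 = 112908 + 317082 = 429990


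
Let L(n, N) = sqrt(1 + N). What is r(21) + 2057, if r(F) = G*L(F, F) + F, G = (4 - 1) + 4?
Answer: 2078 + 7*sqrt(22) ≈ 2110.8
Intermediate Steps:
G = 7 (G = 3 + 4 = 7)
r(F) = F + 7*sqrt(1 + F) (r(F) = 7*sqrt(1 + F) + F = F + 7*sqrt(1 + F))
r(21) + 2057 = (21 + 7*sqrt(1 + 21)) + 2057 = (21 + 7*sqrt(22)) + 2057 = 2078 + 7*sqrt(22)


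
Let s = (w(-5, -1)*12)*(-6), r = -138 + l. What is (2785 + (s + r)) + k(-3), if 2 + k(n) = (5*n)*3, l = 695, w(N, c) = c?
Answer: 3367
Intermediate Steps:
r = 557 (r = -138 + 695 = 557)
s = 72 (s = -1*12*(-6) = -12*(-6) = 72)
k(n) = -2 + 15*n (k(n) = -2 + (5*n)*3 = -2 + 15*n)
(2785 + (s + r)) + k(-3) = (2785 + (72 + 557)) + (-2 + 15*(-3)) = (2785 + 629) + (-2 - 45) = 3414 - 47 = 3367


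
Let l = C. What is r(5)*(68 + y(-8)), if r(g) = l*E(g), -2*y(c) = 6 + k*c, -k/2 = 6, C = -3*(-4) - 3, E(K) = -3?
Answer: -459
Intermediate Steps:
C = 9 (C = 12 - 3 = 9)
k = -12 (k = -2*6 = -12)
y(c) = -3 + 6*c (y(c) = -(6 - 12*c)/2 = -3 + 6*c)
l = 9
r(g) = -27 (r(g) = 9*(-3) = -27)
r(5)*(68 + y(-8)) = -27*(68 + (-3 + 6*(-8))) = -27*(68 + (-3 - 48)) = -27*(68 - 51) = -27*17 = -459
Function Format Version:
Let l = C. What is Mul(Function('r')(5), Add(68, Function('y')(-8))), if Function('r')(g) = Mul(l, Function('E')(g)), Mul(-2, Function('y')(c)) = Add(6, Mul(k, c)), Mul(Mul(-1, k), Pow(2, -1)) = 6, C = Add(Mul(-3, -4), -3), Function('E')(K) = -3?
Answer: -459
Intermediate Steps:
C = 9 (C = Add(12, -3) = 9)
k = -12 (k = Mul(-2, 6) = -12)
Function('y')(c) = Add(-3, Mul(6, c)) (Function('y')(c) = Mul(Rational(-1, 2), Add(6, Mul(-12, c))) = Add(-3, Mul(6, c)))
l = 9
Function('r')(g) = -27 (Function('r')(g) = Mul(9, -3) = -27)
Mul(Function('r')(5), Add(68, Function('y')(-8))) = Mul(-27, Add(68, Add(-3, Mul(6, -8)))) = Mul(-27, Add(68, Add(-3, -48))) = Mul(-27, Add(68, -51)) = Mul(-27, 17) = -459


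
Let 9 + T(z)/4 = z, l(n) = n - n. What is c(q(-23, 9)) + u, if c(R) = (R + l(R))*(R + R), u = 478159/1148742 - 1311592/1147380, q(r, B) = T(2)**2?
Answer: 135023820915502973/109836966330 ≈ 1.2293e+6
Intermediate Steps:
l(n) = 0
T(z) = -36 + 4*z
q(r, B) = 784 (q(r, B) = (-36 + 4*2)**2 = (-36 + 8)**2 = (-28)**2 = 784)
u = -79837561987/109836966330 (u = 478159*(1/1148742) - 1311592*1/1147380 = 478159/1148742 - 327898/286845 = -79837561987/109836966330 ≈ -0.72687)
c(R) = 2*R**2 (c(R) = (R + 0)*(R + R) = R*(2*R) = 2*R**2)
c(q(-23, 9)) + u = 2*784**2 - 79837561987/109836966330 = 2*614656 - 79837561987/109836966330 = 1229312 - 79837561987/109836966330 = 135023820915502973/109836966330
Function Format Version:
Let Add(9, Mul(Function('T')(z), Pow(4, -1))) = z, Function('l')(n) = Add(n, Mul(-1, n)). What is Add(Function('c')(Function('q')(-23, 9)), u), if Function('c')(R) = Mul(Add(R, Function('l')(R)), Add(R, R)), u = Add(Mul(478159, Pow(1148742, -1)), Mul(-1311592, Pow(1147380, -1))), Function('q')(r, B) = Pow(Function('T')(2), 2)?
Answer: Rational(135023820915502973, 109836966330) ≈ 1.2293e+6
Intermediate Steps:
Function('l')(n) = 0
Function('T')(z) = Add(-36, Mul(4, z))
Function('q')(r, B) = 784 (Function('q')(r, B) = Pow(Add(-36, Mul(4, 2)), 2) = Pow(Add(-36, 8), 2) = Pow(-28, 2) = 784)
u = Rational(-79837561987, 109836966330) (u = Add(Mul(478159, Rational(1, 1148742)), Mul(-1311592, Rational(1, 1147380))) = Add(Rational(478159, 1148742), Rational(-327898, 286845)) = Rational(-79837561987, 109836966330) ≈ -0.72687)
Function('c')(R) = Mul(2, Pow(R, 2)) (Function('c')(R) = Mul(Add(R, 0), Add(R, R)) = Mul(R, Mul(2, R)) = Mul(2, Pow(R, 2)))
Add(Function('c')(Function('q')(-23, 9)), u) = Add(Mul(2, Pow(784, 2)), Rational(-79837561987, 109836966330)) = Add(Mul(2, 614656), Rational(-79837561987, 109836966330)) = Add(1229312, Rational(-79837561987, 109836966330)) = Rational(135023820915502973, 109836966330)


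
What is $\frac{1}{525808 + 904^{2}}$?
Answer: $\frac{1}{1343024} \approx 7.4459 \cdot 10^{-7}$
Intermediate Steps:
$\frac{1}{525808 + 904^{2}} = \frac{1}{525808 + 817216} = \frac{1}{1343024}$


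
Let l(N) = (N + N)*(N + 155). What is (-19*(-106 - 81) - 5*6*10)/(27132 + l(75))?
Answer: 3253/61632 ≈ 0.052781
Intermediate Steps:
l(N) = 2*N*(155 + N) (l(N) = (2*N)*(155 + N) = 2*N*(155 + N))
(-19*(-106 - 81) - 5*6*10)/(27132 + l(75)) = (-19*(-106 - 81) - 5*6*10)/(27132 + 2*75*(155 + 75)) = (-19*(-187) - 30*10)/(27132 + 2*75*230) = (3553 - 300)/(27132 + 34500) = 3253/61632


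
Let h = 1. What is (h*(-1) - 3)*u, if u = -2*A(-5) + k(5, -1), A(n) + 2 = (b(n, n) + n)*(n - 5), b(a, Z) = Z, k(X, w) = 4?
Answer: 768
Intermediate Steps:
A(n) = -2 + 2*n*(-5 + n) (A(n) = -2 + (n + n)*(n - 5) = -2 + (2*n)*(-5 + n) = -2 + 2*n*(-5 + n))
u = -192 (u = -2*(-2 - 10*(-5) + 2*(-5)²) + 4 = -2*(-2 + 50 + 2*25) + 4 = -2*(-2 + 50 + 50) + 4 = -2*98 + 4 = -196 + 4 = -192)
(h*(-1) - 3)*u = (1*(-1) - 3)*(-192) = (-1 - 3)*(-192) = -4*(-192) = 768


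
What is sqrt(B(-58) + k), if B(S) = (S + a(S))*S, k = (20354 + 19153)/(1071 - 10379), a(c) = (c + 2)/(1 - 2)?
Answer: 7*sqrt(292307)/358 ≈ 10.571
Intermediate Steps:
a(c) = -2 - c (a(c) = (2 + c)/(-1) = (2 + c)*(-1) = -2 - c)
k = -3039/716 (k = 39507/(-9308) = 39507*(-1/9308) = -3039/716 ≈ -4.2444)
B(S) = -2*S (B(S) = (S + (-2 - S))*S = -2*S)
sqrt(B(-58) + k) = sqrt(-2*(-58) - 3039/716) = sqrt(116 - 3039/716) = sqrt(80017/716) = 7*sqrt(292307)/358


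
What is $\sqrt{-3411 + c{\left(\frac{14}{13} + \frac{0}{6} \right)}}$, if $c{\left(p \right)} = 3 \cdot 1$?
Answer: $4 i \sqrt{213} \approx 58.378 i$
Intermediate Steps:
$c{\left(p \right)} = 3$
$\sqrt{-3411 + c{\left(\frac{14}{13} + \frac{0}{6} \right)}} = \sqrt{-3411 + 3} = \sqrt{-3408} = 4 i \sqrt{213}$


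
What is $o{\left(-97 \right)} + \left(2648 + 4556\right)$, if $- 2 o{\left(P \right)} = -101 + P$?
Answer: $7303$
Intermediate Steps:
$o{\left(P \right)} = \frac{101}{2} - \frac{P}{2}$ ($o{\left(P \right)} = - \frac{-101 + P}{2} = \frac{101}{2} - \frac{P}{2}$)
$o{\left(-97 \right)} + \left(2648 + 4556\right) = \left(\frac{101}{2} - - \frac{97}{2}\right) + \left(2648 + 4556\right) = \left(\frac{101}{2} + \frac{97}{2}\right) + 7204 = 99 + 7204 = 7303$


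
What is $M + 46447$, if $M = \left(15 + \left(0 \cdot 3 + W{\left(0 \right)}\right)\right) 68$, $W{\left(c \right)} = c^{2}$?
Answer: $47467$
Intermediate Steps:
$M = 1020$ ($M = \left(15 + \left(0 \cdot 3 + 0^{2}\right)\right) 68 = \left(15 + \left(0 + 0\right)\right) 68 = \left(15 + 0\right) 68 = 15 \cdot 68 = 1020$)
$M + 46447 = 1020 + 46447 = 47467$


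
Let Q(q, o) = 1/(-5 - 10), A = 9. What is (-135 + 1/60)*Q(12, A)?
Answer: 8099/900 ≈ 8.9989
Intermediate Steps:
Q(q, o) = -1/15 (Q(q, o) = 1/(-15) = -1/15)
(-135 + 1/60)*Q(12, A) = (-135 + 1/60)*(-1/15) = -8099/60*(-1/15) = 8099/900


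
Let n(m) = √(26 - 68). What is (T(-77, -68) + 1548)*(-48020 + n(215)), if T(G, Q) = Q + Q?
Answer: -67804240 + 1412*I*√42 ≈ -6.7804e+7 + 9150.8*I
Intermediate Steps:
n(m) = I*√42 (n(m) = √(-42) = I*√42)
T(G, Q) = 2*Q
(T(-77, -68) + 1548)*(-48020 + n(215)) = (2*(-68) + 1548)*(-48020 + I*√42) = (-136 + 1548)*(-48020 + I*√42) = 1412*(-48020 + I*√42) = -67804240 + 1412*I*√42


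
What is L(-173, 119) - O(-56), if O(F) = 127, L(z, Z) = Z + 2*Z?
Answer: 230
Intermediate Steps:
L(z, Z) = 3*Z
L(-173, 119) - O(-56) = 3*119 - 1*127 = 357 - 127 = 230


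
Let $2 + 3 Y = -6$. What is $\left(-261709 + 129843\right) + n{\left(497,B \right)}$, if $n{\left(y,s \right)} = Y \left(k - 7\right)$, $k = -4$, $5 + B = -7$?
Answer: $- \frac{395510}{3} \approx -1.3184 \cdot 10^{5}$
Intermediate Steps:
$B = -12$ ($B = -5 - 7 = -12$)
$Y = - \frac{8}{3}$ ($Y = - \frac{2}{3} + \frac{1}{3} \left(-6\right) = - \frac{2}{3} - 2 = - \frac{8}{3} \approx -2.6667$)
$n{\left(y,s \right)} = \frac{88}{3}$ ($n{\left(y,s \right)} = - \frac{8 \left(-4 - 7\right)}{3} = \left(- \frac{8}{3}\right) \left(-11\right) = \frac{88}{3}$)
$\left(-261709 + 129843\right) + n{\left(497,B \right)} = \left(-261709 + 129843\right) + \frac{88}{3} = -131866 + \frac{88}{3} = - \frac{395510}{3}$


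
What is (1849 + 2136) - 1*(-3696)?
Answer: 7681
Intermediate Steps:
(1849 + 2136) - 1*(-3696) = 3985 + 3696 = 7681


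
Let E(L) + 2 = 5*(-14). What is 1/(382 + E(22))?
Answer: 1/310 ≈ 0.0032258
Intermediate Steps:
E(L) = -72 (E(L) = -2 + 5*(-14) = -2 - 70 = -72)
1/(382 + E(22)) = 1/(382 - 72) = 1/310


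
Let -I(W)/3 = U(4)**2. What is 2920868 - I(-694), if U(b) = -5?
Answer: 2920943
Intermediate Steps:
I(W) = -75 (I(W) = -3*(-5)**2 = -3*25 = -75)
2920868 - I(-694) = 2920868 - 1*(-75) = 2920868 + 75 = 2920943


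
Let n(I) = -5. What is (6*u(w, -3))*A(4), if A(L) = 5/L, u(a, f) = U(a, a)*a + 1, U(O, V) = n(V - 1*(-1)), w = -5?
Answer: 195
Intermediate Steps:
U(O, V) = -5
u(a, f) = 1 - 5*a (u(a, f) = -5*a + 1 = 1 - 5*a)
(6*u(w, -3))*A(4) = (6*(1 - 5*(-5)))*(5/4) = (6*(1 + 25))*(5*(1/4)) = (6*26)*(5/4) = 156*(5/4) = 195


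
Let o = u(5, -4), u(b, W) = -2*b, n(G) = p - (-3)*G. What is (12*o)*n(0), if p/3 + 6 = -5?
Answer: 3960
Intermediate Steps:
p = -33 (p = -18 + 3*(-5) = -18 - 15 = -33)
n(G) = -33 + 3*G (n(G) = -33 - (-3)*G = -33 + 3*G)
o = -10 (o = -2*5 = -10)
(12*o)*n(0) = (12*(-10))*(-33 + 3*0) = -120*(-33 + 0) = -120*(-33) = 3960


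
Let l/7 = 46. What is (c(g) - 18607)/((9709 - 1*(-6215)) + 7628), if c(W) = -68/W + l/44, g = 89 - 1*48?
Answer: -16778409/21243904 ≈ -0.78980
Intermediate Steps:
l = 322 (l = 7*46 = 322)
g = 41 (g = 89 - 48 = 41)
c(W) = 161/22 - 68/W (c(W) = -68/W + 322/44 = -68/W + 322*(1/44) = -68/W + 161/22 = 161/22 - 68/W)
(c(g) - 18607)/((9709 - 1*(-6215)) + 7628) = ((161/22 - 68/41) - 18607)/((9709 - 1*(-6215)) + 7628) = ((161/22 - 68*1/41) - 18607)/((9709 + 6215) + 7628) = ((161/22 - 68/41) - 18607)/(15924 + 7628) = (5105/902 - 18607)/23552 = -16778409/902*1/23552 = -16778409/21243904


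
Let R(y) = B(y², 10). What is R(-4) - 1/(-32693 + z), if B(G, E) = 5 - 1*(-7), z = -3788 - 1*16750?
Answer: 638773/53231 ≈ 12.000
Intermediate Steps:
z = -20538 (z = -3788 - 16750 = -20538)
B(G, E) = 12 (B(G, E) = 5 + 7 = 12)
R(y) = 12
R(-4) - 1/(-32693 + z) = 12 - 1/(-32693 - 20538) = 12 - 1/(-53231) = 12 - 1*(-1/53231) = 12 + 1/53231 = 638773/53231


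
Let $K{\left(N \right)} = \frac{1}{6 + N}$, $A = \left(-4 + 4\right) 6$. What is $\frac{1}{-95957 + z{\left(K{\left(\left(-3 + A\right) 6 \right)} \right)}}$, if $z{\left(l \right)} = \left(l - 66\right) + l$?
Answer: $- \frac{6}{576139} \approx -1.0414 \cdot 10^{-5}$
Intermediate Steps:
$A = 0$ ($A = 0 \cdot 6 = 0$)
$z{\left(l \right)} = -66 + 2 l$ ($z{\left(l \right)} = \left(-66 + l\right) + l = -66 + 2 l$)
$\frac{1}{-95957 + z{\left(K{\left(\left(-3 + A\right) 6 \right)} \right)}} = \frac{1}{-95957 - \left(66 - \frac{2}{6 + \left(-3 + 0\right) 6}\right)} = \frac{1}{-95957 - \left(66 - \frac{2}{6 - 18}\right)} = \frac{1}{-95957 - \left(66 - \frac{2}{-12}\right)} = \frac{1}{-95957 + \left(-66 + 2 \left(- \frac{1}{12}\right)\right)} = \frac{1}{-95957 - \frac{397}{6}} = \frac{1}{- \frac{576139}{6}} = - \frac{6}{576139}$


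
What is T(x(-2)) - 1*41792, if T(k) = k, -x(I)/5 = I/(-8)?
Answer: -167173/4 ≈ -41793.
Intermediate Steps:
x(I) = 5*I/8 (x(I) = -5*I/(-8) = -5*I*(-1)/8 = -(-5)*I/8 = 5*I/8)
T(x(-2)) - 1*41792 = (5/8)*(-2) - 1*41792 = -5/4 - 41792 = -167173/4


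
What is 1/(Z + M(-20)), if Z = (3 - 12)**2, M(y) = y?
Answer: 1/61 ≈ 0.016393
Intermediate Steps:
Z = 81 (Z = (-9)**2 = 81)
1/(Z + M(-20)) = 1/(81 - 20) = 1/61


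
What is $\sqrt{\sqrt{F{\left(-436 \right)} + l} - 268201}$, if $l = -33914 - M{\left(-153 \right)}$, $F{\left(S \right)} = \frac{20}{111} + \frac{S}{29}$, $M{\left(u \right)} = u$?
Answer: $\frac{\sqrt{-2779088302161 + 16095 i \sqrt{13999363401}}}{3219} \approx 0.17744 + 517.88 i$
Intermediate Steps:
$F{\left(S \right)} = \frac{20}{111} + \frac{S}{29}$ ($F{\left(S \right)} = 20 \cdot \frac{1}{111} + S \frac{1}{29} = \frac{20}{111} + \frac{S}{29}$)
$l = -33761$ ($l = -33914 - -153 = -33914 + 153 = -33761$)
$\sqrt{\sqrt{F{\left(-436 \right)} + l} - 268201} = \sqrt{\sqrt{\left(\frac{20}{111} + \frac{1}{29} \left(-436\right)\right) - 33761} - 268201} = \sqrt{\sqrt{\left(\frac{20}{111} - \frac{436}{29}\right) - 33761} - 268201} = \sqrt{\sqrt{- \frac{47816}{3219} - 33761} - 268201} = \sqrt{\sqrt{- \frac{108724475}{3219}} - 268201} = \sqrt{\frac{5 i \sqrt{13999363401}}{3219} - 268201} = \sqrt{-268201 + \frac{5 i \sqrt{13999363401}}{3219}}$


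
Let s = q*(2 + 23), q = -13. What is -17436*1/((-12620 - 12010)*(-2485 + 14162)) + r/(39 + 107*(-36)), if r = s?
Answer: 15589658203/182772666105 ≈ 0.085295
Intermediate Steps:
s = -325 (s = -13*(2 + 23) = -13*25 = -325)
r = -325
-17436*1/((-12620 - 12010)*(-2485 + 14162)) + r/(39 + 107*(-36)) = -17436*1/((-12620 - 12010)*(-2485 + 14162)) - 325/(39 + 107*(-36)) = -17436/(11677*(-24630)) - 325/(39 - 3852) = -17436/(-287604510) - 325/(-3813) = -17436*(-1/287604510) - 325*(-1/3813) = 2906/47934085 + 325/3813 = 15589658203/182772666105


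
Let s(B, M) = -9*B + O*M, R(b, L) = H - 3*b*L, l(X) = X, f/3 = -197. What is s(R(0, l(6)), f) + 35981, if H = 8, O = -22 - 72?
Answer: 91463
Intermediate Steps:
f = -591 (f = 3*(-197) = -591)
O = -94
R(b, L) = 8 - 3*L*b (R(b, L) = 8 - 3*b*L = 8 - 3*L*b)
s(B, M) = -94*M - 9*B (s(B, M) = -9*B - 94*M = -94*M - 9*B)
s(R(0, l(6)), f) + 35981 = (-94*(-591) - 9*(8 - 3*6*0)) + 35981 = (55554 - 9*(8 + 0)) + 35981 = (55554 - 9*8) + 35981 = (55554 - 72) + 35981 = 55482 + 35981 = 91463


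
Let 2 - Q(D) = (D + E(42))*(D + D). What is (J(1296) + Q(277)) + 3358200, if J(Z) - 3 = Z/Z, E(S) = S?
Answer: 3181480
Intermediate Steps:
J(Z) = 4 (J(Z) = 3 + Z/Z = 3 + 1 = 4)
Q(D) = 2 - 2*D*(42 + D) (Q(D) = 2 - (D + 42)*(D + D) = 2 - (42 + D)*2*D = 2 - 2*D*(42 + D))
(J(1296) + Q(277)) + 3358200 = (4 + (2 - 84*277 - 2*277**2)) + 3358200 = (4 + (2 - 23268 - 2*76729)) + 3358200 = (4 + (2 - 23268 - 153458)) + 3358200 = (4 - 176724) + 3358200 = -176720 + 3358200 = 3181480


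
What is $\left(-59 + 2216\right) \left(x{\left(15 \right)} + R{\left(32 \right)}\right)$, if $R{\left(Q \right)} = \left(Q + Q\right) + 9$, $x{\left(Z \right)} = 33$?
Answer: $228642$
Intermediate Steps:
$R{\left(Q \right)} = 9 + 2 Q$ ($R{\left(Q \right)} = 2 Q + 9 = 9 + 2 Q$)
$\left(-59 + 2216\right) \left(x{\left(15 \right)} + R{\left(32 \right)}\right) = \left(-59 + 2216\right) \left(33 + \left(9 + 2 \cdot 32\right)\right) = 2157 \left(33 + \left(9 + 64\right)\right) = 2157 \left(33 + 73\right) = 2157 \cdot 106 = 228642$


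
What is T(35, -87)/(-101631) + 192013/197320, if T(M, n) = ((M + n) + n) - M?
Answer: 6516268961/6684609640 ≈ 0.97482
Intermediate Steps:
T(M, n) = 2*n (T(M, n) = (M + 2*n) - M = 2*n)
T(35, -87)/(-101631) + 192013/197320 = (2*(-87))/(-101631) + 192013/197320 = -174*(-1/101631) + 192013*(1/197320) = 58/33877 + 192013/197320 = 6516268961/6684609640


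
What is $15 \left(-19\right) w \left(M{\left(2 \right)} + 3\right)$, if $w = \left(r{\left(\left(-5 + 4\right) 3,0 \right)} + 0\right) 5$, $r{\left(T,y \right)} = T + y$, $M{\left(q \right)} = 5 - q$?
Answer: $25650$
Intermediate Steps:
$w = -15$ ($w = \left(\left(\left(-5 + 4\right) 3 + 0\right) + 0\right) 5 = \left(\left(\left(-1\right) 3 + 0\right) + 0\right) 5 = \left(\left(-3 + 0\right) + 0\right) 5 = \left(-3 + 0\right) 5 = \left(-3\right) 5 = -15$)
$15 \left(-19\right) w \left(M{\left(2 \right)} + 3\right) = 15 \left(-19\right) \left(- 15 \left(\left(5 - 2\right) + 3\right)\right) = - 285 \left(- 15 \left(\left(5 - 2\right) + 3\right)\right) = - 285 \left(- 15 \left(3 + 3\right)\right) = - 285 \left(\left(-15\right) 6\right) = \left(-285\right) \left(-90\right) = 25650$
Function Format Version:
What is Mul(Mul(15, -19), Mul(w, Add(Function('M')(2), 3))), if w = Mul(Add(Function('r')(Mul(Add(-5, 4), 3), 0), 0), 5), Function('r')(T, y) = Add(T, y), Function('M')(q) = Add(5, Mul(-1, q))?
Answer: 25650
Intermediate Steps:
w = -15 (w = Mul(Add(Add(Mul(Add(-5, 4), 3), 0), 0), 5) = Mul(Add(Add(Mul(-1, 3), 0), 0), 5) = Mul(Add(Add(-3, 0), 0), 5) = Mul(Add(-3, 0), 5) = Mul(-3, 5) = -15)
Mul(Mul(15, -19), Mul(w, Add(Function('M')(2), 3))) = Mul(Mul(15, -19), Mul(-15, Add(Add(5, Mul(-1, 2)), 3))) = Mul(-285, Mul(-15, Add(Add(5, -2), 3))) = Mul(-285, Mul(-15, Add(3, 3))) = Mul(-285, Mul(-15, 6)) = Mul(-285, -90) = 25650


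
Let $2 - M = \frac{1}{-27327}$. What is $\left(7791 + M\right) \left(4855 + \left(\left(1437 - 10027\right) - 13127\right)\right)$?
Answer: $- \frac{3590919918944}{27327} \approx -1.3141 \cdot 10^{8}$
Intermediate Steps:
$M = \frac{54655}{27327}$ ($M = 2 - \frac{1}{-27327} = 2 - - \frac{1}{27327} = 2 + \frac{1}{27327} = \frac{54655}{27327} \approx 2.0$)
$\left(7791 + M\right) \left(4855 + \left(\left(1437 - 10027\right) - 13127\right)\right) = \left(7791 + \frac{54655}{27327}\right) \left(4855 + \left(\left(1437 - 10027\right) - 13127\right)\right) = \frac{212959312 \left(4855 - 21717\right)}{27327} = \frac{212959312}{27327} \left(-16862\right) = - \frac{3590919918944}{27327}$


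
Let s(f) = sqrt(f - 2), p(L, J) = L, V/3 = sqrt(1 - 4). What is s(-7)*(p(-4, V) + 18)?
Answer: 42*I ≈ 42.0*I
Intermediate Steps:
V = 3*I*sqrt(3) (V = 3*sqrt(1 - 4) = 3*sqrt(-3) = 3*(I*sqrt(3)) = 3*I*sqrt(3) ≈ 5.1962*I)
s(f) = sqrt(-2 + f)
s(-7)*(p(-4, V) + 18) = sqrt(-2 - 7)*(-4 + 18) = sqrt(-9)*14 = (3*I)*14 = 42*I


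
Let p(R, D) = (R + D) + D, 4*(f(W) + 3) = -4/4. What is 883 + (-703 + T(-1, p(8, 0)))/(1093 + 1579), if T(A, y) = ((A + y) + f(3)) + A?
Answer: 9434703/10688 ≈ 882.74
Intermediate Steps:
f(W) = -13/4 (f(W) = -3 + (-4/4)/4 = -3 + (-4*¼)/4 = -3 + (¼)*(-1) = -3 - ¼ = -13/4)
p(R, D) = R + 2*D (p(R, D) = (D + R) + D = R + 2*D)
T(A, y) = -13/4 + y + 2*A (T(A, y) = ((A + y) - 13/4) + A = (-13/4 + A + y) + A = -13/4 + y + 2*A)
883 + (-703 + T(-1, p(8, 0)))/(1093 + 1579) = 883 + (-703 + (-13/4 + (8 + 2*0) + 2*(-1)))/(1093 + 1579) = 883 + (-703 + (-13/4 + (8 + 0) - 2))/2672 = 883 + (-703 + (-13/4 + 8 - 2))*(1/2672) = 883 + (-703 + 11/4)*(1/2672) = 883 - 2801/4*1/2672 = 883 - 2801/10688 = 9434703/10688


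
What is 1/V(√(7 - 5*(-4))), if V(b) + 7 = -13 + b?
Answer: -20/373 - 3*√3/373 ≈ -0.067550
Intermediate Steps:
V(b) = -20 + b (V(b) = -7 + (-13 + b) = -20 + b)
1/V(√(7 - 5*(-4))) = 1/(-20 + √(7 - 5*(-4))) = 1/(-20 + √(7 + 20)) = 1/(-20 + √27) = 1/(-20 + 3*√3)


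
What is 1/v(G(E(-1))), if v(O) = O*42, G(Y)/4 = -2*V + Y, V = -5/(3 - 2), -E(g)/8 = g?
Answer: 1/3024 ≈ 0.00033069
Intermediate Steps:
E(g) = -8*g
V = -5 (V = -5/1 = -5*1 = -5)
G(Y) = 40 + 4*Y (G(Y) = 4*(-2*(-5) + Y) = 4*(10 + Y) = 40 + 4*Y)
v(O) = 42*O
1/v(G(E(-1))) = 1/(42*(40 + 4*(-8*(-1)))) = 1/(42*(40 + 4*8)) = 1/(42*(40 + 32)) = 1/(42*72) = 1/3024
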